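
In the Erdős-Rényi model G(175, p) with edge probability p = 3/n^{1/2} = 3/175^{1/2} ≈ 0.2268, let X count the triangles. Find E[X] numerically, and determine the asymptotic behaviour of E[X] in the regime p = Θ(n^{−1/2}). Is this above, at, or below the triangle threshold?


Number of potential triangles: C(175, 3) = 877975.
Each occurs with probability p³ ≈ (0.2268)³ ≈ 1.166290e-02.
By linearity: E[X] = C(175, 3)·p³ ≈ 877975 · 1.166290e-02 ≈ 10239.7379.
Since α = 1/2 < 1, p = c/n^{1/2} ≫ 1/n is above the triangle threshold p ~ 1/n. Asymptotically E[X] ~ (c³/6)·n^{3(1−α)} = (3³/6)·n^{1.5} → ∞; triangles are abundant w.h.p.

E[X] ≈ 10239.7379; in regime p = Θ(1/n^{1/2}) E[X] diverges (above the triangle threshold p ~ 1/n).


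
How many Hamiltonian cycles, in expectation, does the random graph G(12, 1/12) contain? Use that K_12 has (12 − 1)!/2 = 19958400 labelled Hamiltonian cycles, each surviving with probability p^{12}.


K_12 has (12 − 1)!/2 = 19958400 labelled Hamiltonian cycles.
For each such Hamiltonian cycle H, let X_H = 1 if all 12 edges of H are present in G. Then P[X_H = 1] = p^{12} = (1/12)^{12} = 1/8916100448256.
By linearity of expectation: E[X] = Σ_H E[X_H] = 19958400 · p^{12} = 19958400 · 1/8916100448256 = 1925/859963392.
Numerically: E[X] ≈ 2.23847e-06.

E[X] = 19958400 · (1/12)^{12} = 1925/859963392 ≈ 2.23847e-06.


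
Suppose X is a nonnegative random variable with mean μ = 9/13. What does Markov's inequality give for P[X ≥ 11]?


μ = E[X] = 9/13, a = 11.
Markov: P[X ≥ 11] ≤ μ/a = (9/13)/11 = 9/143.
Numerically: ≈ 0.063.
(Since a = 11 > μ = 0.692, the bound 9/143 is < 1 and informative.)

P[X ≥ 11] ≤ 9/143 ≈ 0.063.


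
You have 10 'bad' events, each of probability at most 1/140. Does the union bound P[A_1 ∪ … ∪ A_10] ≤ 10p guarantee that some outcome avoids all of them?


Union bound: P[∪_{i=1}^{10} A_i] ≤ Σ_i P[A_i] ≤ 10·p = 10·(1/140) = 1/14.
Numerically: 1/14 ≈ 0.0714.
Is 1/14 < 1? YES.
Since P[∪ A_i] ≤ 1/14 < 1, the complement has P[∩ A_i^c] ≥ 1 − 1/14 = 13/14 > 0, so some outcome avoids every A_i.

10·p = 1/14 ≈ 0.0714; existence CERTIFIED by the union bound.


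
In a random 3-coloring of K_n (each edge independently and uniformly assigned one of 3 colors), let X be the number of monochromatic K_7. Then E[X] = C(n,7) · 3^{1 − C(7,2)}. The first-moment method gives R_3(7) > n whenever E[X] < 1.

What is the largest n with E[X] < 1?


We need C(n, 7) · 3^{1 − 21} < 1, i.e. C(n, 7) < 3^{21 − 1} = 3486784401.
Check values of n near the boundary:
  n = 76: C(76, 7) = 2186189400; 2186189400 < 3486784401? YES
  n = 77: C(77, 7) = 2404808340; 2404808340 < 3486784401? YES
  n = 78: C(78, 7) = 2641902120; 2641902120 < 3486784401? YES
  n = 79: C(79, 7) = 2898753715; 2898753715 < 3486784401? YES
  n = 80: C(80, 7) = 3176716400; 3176716400 < 3486784401? YES
  n = 81: C(81, 7) = 3477216600; 3477216600 < 3486784401? YES
  n = 82: C(82, 7) = 3801756816; 3801756816 < 3486784401? NO
The largest n with C(n, 7) < 3486784401 is n = 81 (where E[X] = 42928600/43046721 ≈ 0.9972560). Hence R_3(7) > 81, i.e. R_3(7) ≥ 82.

Largest n = 81; hence R_3(7) > 81.


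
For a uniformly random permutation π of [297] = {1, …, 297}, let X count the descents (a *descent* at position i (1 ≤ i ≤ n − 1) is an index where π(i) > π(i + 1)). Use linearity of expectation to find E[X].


Write X = Σ X_I over i = 1, …, 296, with X_I the indicator of one descent.
There are 296 indicators.
For each fixed i, the pair (π(i), π(i+1)) is a uniformly random ordered pair of distinct values from {1, …, 297}; by symmetry P[π(i) > π(i+1)] = 1/2.
By linearity: E[X] = 296 · (1/2) = (297 − 1) · (1/2) = 148 ≈ 148.000000.

E[X] = 148 = 148.000000.


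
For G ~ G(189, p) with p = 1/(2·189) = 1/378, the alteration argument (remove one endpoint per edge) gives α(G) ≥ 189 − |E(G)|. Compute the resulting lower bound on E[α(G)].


E[|E(G)|] = C(189, 2)·p = 17766 · (1/378) = 47.
E[α(G)] ≥ n − E[|E(G)|] = 189 − 47 = 142.
Numerically: ≈ 142.000.
(This is only a lower bound; the true E[α(G)] may be larger.)

E[α(G)] ≥ 142 ≈ 142.000.


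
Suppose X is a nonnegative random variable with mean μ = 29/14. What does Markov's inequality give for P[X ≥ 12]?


μ = E[X] = 29/14, a = 12.
Markov: P[X ≥ 12] ≤ μ/a = (29/14)/12 = 29/168.
Numerically: ≈ 0.17262.
(Since a = 12 > μ = 2.07143, the bound 29/168 is < 1 and informative.)

P[X ≥ 12] ≤ 29/168 ≈ 0.17262.


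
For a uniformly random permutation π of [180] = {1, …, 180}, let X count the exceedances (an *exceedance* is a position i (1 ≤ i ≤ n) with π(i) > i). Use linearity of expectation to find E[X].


Write X = Σ_{i=1}^{180} X_i, where X_i = 1_{π(i) > i}.
For each fixed i, π(i) is uniform over {1, …, 180} (marginal of a uniform permutation), so P[π(i) > i] = (n − i)/n. Summing: Σ_{i=1}^{180} (n − i)/n = (0 + 1 + … + 179)/180 = 180(180 − 1)/(2·180) = (180 − 1)/2.
Hence E[X] = Σ_{i=1}^{180} (180 − i)/180 = 179/2 ≈ 89.50000.

E[X] = 179/2 = 89.50000.


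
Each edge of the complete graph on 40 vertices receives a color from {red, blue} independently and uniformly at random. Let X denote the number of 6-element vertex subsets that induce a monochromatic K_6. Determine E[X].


Let X = Σ_S X_S over the C(40, 6) = 3838380 subsets S of size 6, where X_S = 1 if the K_6 on S is monochromatic.
For a fixed S, the K_6 on S has C(6, 2) = 15 edges. P[all 15 edges red] = (1/2)^15, and likewise for blue, so P[monochromatic] = 2·(1/2)^15 = 2^{1 − 15} = 1/16384.
By linearity: E[X] = C(40, 6) · 2^{1 − 15} = 3838380 · 1/16384 = 959595/4096.
Numerically: E[X] ≈ 234.2761.

E[X] = C(40,6)·2^(1−C(6,2)) = 959595/4096 ≈ 234.2761.


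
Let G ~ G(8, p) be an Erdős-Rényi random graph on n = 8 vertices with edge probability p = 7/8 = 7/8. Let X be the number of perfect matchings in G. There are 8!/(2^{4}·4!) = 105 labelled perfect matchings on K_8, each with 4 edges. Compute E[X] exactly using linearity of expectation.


K_8 has 8!/(2^{4}·4!) = 105 labelled perfect matchings.
For each such perfect matching H, let X_H = 1 if all 4 edges of H are present in G. Then P[X_H = 1] = p^{4} = (7/8)^{4} = 2401/4096.
Summing the indicators: E[X] = Σ_H E[X_H] = 105 · p^{4} = 105 · 2401/4096 = 252105/4096.
Numerically: E[X] ≈ 61.5.

E[X] = 105 · (7/8)^{4} = 252105/4096 ≈ 61.5.


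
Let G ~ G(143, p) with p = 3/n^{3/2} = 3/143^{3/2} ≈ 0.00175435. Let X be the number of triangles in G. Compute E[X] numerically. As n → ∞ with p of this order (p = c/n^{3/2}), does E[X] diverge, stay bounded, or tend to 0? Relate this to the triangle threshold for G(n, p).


Number of potential triangles: C(143, 3) = 477191.
Each occurs with probability p³ ≈ (0.00175435)³ ≈ 5.39947576e-09.
By linearity: E[X] = C(143, 3)·p³ ≈ 477191 · 5.39947576e-09 ≈ 0.002577.
Since α = 3/2 > 1, p = c/n^{3/2} = o(1/n) is below the triangle threshold p ~ 1/n. Asymptotically E[X] ~ (c³/6)·n^{3(1−α)} = (3³/6)·n^{-1.5} → 0, so by Markov's inequality G has no triangles w.h.p.

E[X] ≈ 0.002577; in regime p = Θ(1/n^{3/2}) E[X] tends to 0 (below the triangle threshold p ~ 1/n).


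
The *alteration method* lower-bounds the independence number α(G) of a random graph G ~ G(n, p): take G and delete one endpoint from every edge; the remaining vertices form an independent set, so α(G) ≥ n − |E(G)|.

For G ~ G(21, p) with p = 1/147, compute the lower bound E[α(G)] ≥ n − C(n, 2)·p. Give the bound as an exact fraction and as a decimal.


E[|E(G)|] = C(21, 2)·p = 210 · (1/147) = 10/7.
E[α(G)] ≥ n − E[|E(G)|] = 21 − 10/7 = 137/7.
Numerically: ≈ 19.5714.
(This is only a lower bound; the true E[α(G)] may be larger.)

E[α(G)] ≥ 137/7 ≈ 19.5714.


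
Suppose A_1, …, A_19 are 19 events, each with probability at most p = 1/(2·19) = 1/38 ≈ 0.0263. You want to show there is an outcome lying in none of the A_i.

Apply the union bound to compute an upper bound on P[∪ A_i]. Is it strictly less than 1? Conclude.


Union bound: P[∪_{i=1}^{19} A_i] ≤ Σ_i P[A_i] ≤ 19·p = 19·(1/38) = 1/2.
Numerically: 1/2 ≈ 0.5000.
Is 1/2 < 1? YES.
Since P[∪ A_i] ≤ 1/2 < 1, the complement has P[∩ A_i^c] ≥ 1 − 1/2 = 1/2 > 0, so some outcome avoids every A_i.

19·p = 1/2 ≈ 0.5000; existence CERTIFIED by the union bound.


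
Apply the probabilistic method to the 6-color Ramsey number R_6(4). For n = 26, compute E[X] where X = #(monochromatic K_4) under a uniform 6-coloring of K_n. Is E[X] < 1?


E[X] = C(26, 4) · 6^{1 − 6} = 14950 · 6^{−5} = 14950/7776.
As a reduced fraction: E[X] = 7475/3888 ≈ 1.92258.
Is E[X] < 1? NO.
Since E[X] ≥ 1, the first-moment bound is inconclusive at n = 26; it does NOT by itself certify R_6(4) > 26.

E[X] = 7475/3888 ≈ 1.92258; E[X] ≥ 1; first-moment method inconclusive here.


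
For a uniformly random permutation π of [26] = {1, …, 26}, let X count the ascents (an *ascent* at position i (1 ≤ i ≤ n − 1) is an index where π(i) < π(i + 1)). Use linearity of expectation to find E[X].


Write X = Σ X_I over i = 1, …, 25, with X_I the indicator of one ascent.
There are 25 indicators.
For each fixed i, the pair (π(i), π(i+1)) is a uniformly random ordered pair of distinct values from {1, …, 26}; by symmetry P[π(i) < π(i+1)] = 1/2.
By linearity: E[X] = 25 · (1/2) = (26 − 1) · (1/2) = 25/2 ≈ 12.500.

E[X] = 25/2 = 12.500.


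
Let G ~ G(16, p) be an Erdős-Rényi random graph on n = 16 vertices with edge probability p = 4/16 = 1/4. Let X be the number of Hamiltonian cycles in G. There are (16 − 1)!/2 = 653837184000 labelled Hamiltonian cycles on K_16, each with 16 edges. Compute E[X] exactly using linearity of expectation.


K_16 has (16 − 1)!/2 = 653837184000 labelled Hamiltonian cycles.
For each such Hamiltonian cycle H, let X_H = 1 if all 16 edges of H are present in G. Then P[X_H = 1] = p^{16} = (1/4)^{16} = 1/4294967296.
By linearity of expectation: E[X] = Σ_H E[X_H] = 653837184000 · p^{16} = 653837184000 · 1/4294967296 = 638512875/4194304.
Numerically: E[X] ≈ 152.

E[X] = 653837184000 · (1/4)^{16} = 638512875/4194304 ≈ 152.


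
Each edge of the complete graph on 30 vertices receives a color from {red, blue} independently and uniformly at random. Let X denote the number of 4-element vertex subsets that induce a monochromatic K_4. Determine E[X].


Let X = Σ_S X_S over the C(30, 4) = 27405 subsets S of size 4, where X_S = 1 if the K_4 on S is monochromatic.
For a fixed S, the K_4 on S has C(4, 2) = 6 edges. P[all 6 edges red] = (1/2)^6, and likewise for blue, so P[monochromatic] = 2·(1/2)^6 = 2^{1 − 6} = 1/32.
By linearity: E[X] = C(30, 4) · 2^{1 − 6} = 27405 · 1/32 = 27405/32.
Numerically: E[X] ≈ 856.40625.

E[X] = C(30,4)·2^(1−C(4,2)) = 27405/32 ≈ 856.40625.


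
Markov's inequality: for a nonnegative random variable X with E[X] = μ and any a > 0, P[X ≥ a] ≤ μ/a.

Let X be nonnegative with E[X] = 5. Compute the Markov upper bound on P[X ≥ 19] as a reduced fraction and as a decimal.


μ = E[X] = 5, a = 19.
Markov: P[X ≥ 19] ≤ μ/a = (5)/19 = 5/19.
Numerically: ≈ 0.263158.
(Since a = 19 > μ = 5.000000, the bound 5/19 is < 1 and informative.)

P[X ≥ 19] ≤ 5/19 ≈ 0.263158.


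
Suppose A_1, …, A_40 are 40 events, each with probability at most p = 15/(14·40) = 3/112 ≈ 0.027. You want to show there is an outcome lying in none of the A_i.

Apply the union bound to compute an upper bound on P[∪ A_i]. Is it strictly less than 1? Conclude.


Union bound: P[∪_{i=1}^{40} A_i] ≤ Σ_i P[A_i] ≤ 40·p = 40·(3/112) = 15/14.
Numerically: 15/14 ≈ 1.071.
Is 15/14 < 1? NO.
Since the bound 15/14 is ≥ 1, the union bound is uninformative here; it does NOT by itself certify existence.

40·p = 15/14 ≈ 1.071; existence NOT certified by the union bound.


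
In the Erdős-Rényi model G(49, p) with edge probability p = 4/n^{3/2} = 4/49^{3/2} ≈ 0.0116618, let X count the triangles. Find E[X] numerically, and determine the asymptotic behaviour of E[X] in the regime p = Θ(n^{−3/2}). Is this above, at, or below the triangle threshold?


Number of potential triangles: C(49, 3) = 18424.
Each occurs with probability p³ ≈ (0.0116618)³ ≈ 1.58597966e-06.
By linearity: E[X] = C(49, 3)·p³ ≈ 18424 · 1.58597966e-06 ≈ 0.029220.
Since α = 3/2 > 1, p = c/n^{3/2} = o(1/n) is below the triangle threshold p ~ 1/n. Asymptotically E[X] ~ (c³/6)·n^{3(1−α)} = (4³/6)·n^{-1.5} → 0, so by Markov's inequality G has no triangles w.h.p.

E[X] ≈ 0.029220; in regime p = Θ(1/n^{3/2}) E[X] tends to 0 (below the triangle threshold p ~ 1/n).


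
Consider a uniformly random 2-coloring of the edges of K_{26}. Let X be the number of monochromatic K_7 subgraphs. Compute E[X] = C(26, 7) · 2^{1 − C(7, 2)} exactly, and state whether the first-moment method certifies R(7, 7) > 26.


E[X] = C(26, 7) · 2^{1 − 21} = 657800 · 2^{−20} = 657800/1048576.
As a reduced fraction: E[X] = 82225/131072 ≈ 0.6273.
Is E[X] < 1? YES.
Since E[X] < 1, there exists a 2-coloring of K_{26} with no monochromatic K_7; hence R(7, 7) > 26.

E[X] = 82225/131072 ≈ 0.6273; E[X] < 1, so R(7, 7) > 26.


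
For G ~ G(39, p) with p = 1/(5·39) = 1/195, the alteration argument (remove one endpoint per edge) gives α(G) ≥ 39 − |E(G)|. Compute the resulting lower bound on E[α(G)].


E[|E(G)|] = C(39, 2)·p = 741 · (1/195) = 19/5.
E[α(G)] ≥ n − E[|E(G)|] = 39 − 19/5 = 176/5.
Numerically: ≈ 35.20000.
(This is only a lower bound; the true E[α(G)] may be larger.)

E[α(G)] ≥ 176/5 ≈ 35.20000.


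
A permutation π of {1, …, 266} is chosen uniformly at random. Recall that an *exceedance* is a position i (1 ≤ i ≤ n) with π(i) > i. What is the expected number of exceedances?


Write X = Σ_{i=1}^{266} X_i, where X_i = 1_{π(i) > i}.
For each fixed i, π(i) is uniform over {1, …, 266} (marginal of a uniform permutation), so P[π(i) > i] = (n − i)/n. Summing: Σ_{i=1}^{266} (n − i)/n = (0 + 1 + … + 265)/266 = 266(266 − 1)/(2·266) = (266 − 1)/2.
Hence E[X] = Σ_{i=1}^{266} (266 − i)/266 = 265/2 ≈ 132.5000.

E[X] = 265/2 = 132.5000.


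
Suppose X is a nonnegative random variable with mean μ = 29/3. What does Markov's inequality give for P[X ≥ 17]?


μ = E[X] = 29/3, a = 17.
Markov: P[X ≥ 17] ≤ μ/a = (29/3)/17 = 29/51.
Numerically: ≈ 0.56863.
(Since a = 17 > μ = 9.66667, the bound 29/51 is < 1 and informative.)

P[X ≥ 17] ≤ 29/51 ≈ 0.56863.


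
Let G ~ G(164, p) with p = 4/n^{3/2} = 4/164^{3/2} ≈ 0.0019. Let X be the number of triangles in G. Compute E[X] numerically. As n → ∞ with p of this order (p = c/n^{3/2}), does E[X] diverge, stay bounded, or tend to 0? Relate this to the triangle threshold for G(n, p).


Number of potential triangles: C(164, 3) = 721764.
Each occurs with probability p³ ≈ (0.0019)³ ≈ 6.90848e-09.
By linearity: E[X] = C(164, 3)·p³ ≈ 721764 · 6.90848e-09 ≈ 0.005.
Since α = 3/2 > 1, p = c/n^{3/2} = o(1/n) is below the triangle threshold p ~ 1/n. Asymptotically E[X] ~ (c³/6)·n^{3(1−α)} = (4³/6)·n^{-1.5} → 0, so by Markov's inequality G has no triangles w.h.p.

E[X] ≈ 0.005; in regime p = Θ(1/n^{3/2}) E[X] tends to 0 (below the triangle threshold p ~ 1/n).


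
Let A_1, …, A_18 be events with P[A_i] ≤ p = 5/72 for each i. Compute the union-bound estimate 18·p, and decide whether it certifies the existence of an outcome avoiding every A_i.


Union bound: P[∪_{i=1}^{18} A_i] ≤ Σ_i P[A_i] ≤ 18·p = 18·(5/72) = 5/4.
Numerically: 5/4 ≈ 1.25000.
Is 5/4 < 1? NO.
Since the bound 5/4 is ≥ 1, the union bound is uninformative here; it does NOT by itself certify existence.

18·p = 5/4 ≈ 1.25000; existence NOT certified by the union bound.


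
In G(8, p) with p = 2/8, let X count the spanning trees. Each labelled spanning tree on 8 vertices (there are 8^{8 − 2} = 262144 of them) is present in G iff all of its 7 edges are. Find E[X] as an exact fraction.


K_8 has 8^{8 − 2} = 262144 labelled spanning trees.
For each such spanning tree H, let X_H = 1 if all 7 edges of H are present in G. Then P[X_H = 1] = p^{7} = (1/4)^{7} = 1/16384.
By linearity of expectation: E[X] = Σ_H E[X_H] = 262144 · p^{7} = 262144 · 1/16384 = 16.
Numerically: E[X] ≈ 16.

E[X] = 262144 · (1/4)^{7} = 16 ≈ 16.


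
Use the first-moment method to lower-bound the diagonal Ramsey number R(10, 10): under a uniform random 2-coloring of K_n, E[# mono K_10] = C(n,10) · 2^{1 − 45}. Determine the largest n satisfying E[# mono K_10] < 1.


We need C(n, 10) · 2^{1 − 45} < 1, i.e. C(n, 10) < 2^{45 − 1} = 17592186044416.
Check values of n near the boundary:
  n = 99: C(99, 10) = 15579278510796; 15579278510796 < 17592186044416? YES
  n = 100: C(100, 10) = 17310309456440; 17310309456440 < 17592186044416? YES
  n = 101: C(101, 10) = 19212541264840; 19212541264840 < 17592186044416? NO
The largest n with C(n, 10) < 17592186044416 is n = 100 (where E[X] = 2163788682055/2199023255552 ≈ 0.984). Hence R(10, 10) > 100, i.e. R(10, 10) ≥ 101.

Largest n = 100; hence R(10, 10) > 100.


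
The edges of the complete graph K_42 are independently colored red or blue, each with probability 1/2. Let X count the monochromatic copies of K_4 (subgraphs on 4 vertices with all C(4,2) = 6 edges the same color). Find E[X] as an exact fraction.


Let X = Σ_S X_S over the C(42, 4) = 111930 subsets S of size 4, where X_S = 1 if the K_4 on S is monochromatic.
For a fixed S, the K_4 on S has C(4, 2) = 6 edges. P[all 6 edges red] = (1/2)^6, and likewise for blue, so P[monochromatic] = 2·(1/2)^6 = 2^{1 − 6} = 1/32.
By linearity of expectation: E[X] = C(42, 4) · 2^{1 − 6} = 111930 · 1/32 = 55965/16.
Numerically: E[X] ≈ 3497.812500.

E[X] = C(42,4)·2^(1−C(4,2)) = 55965/16 ≈ 3497.812500.


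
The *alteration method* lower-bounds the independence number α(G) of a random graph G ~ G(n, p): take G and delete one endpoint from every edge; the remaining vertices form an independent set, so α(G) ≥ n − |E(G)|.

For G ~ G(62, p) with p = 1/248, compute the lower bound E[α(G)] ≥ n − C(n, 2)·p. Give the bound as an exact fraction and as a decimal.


E[|E(G)|] = C(62, 2)·p = 1891 · (1/248) = 61/8.
E[α(G)] ≥ n − E[|E(G)|] = 62 − 61/8 = 435/8.
Numerically: ≈ 54.37500.
(This is only a lower bound; the true E[α(G)] may be larger.)

E[α(G)] ≥ 435/8 ≈ 54.37500.


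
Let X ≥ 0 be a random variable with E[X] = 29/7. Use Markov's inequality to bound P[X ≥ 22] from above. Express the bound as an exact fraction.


μ = E[X] = 29/7, a = 22.
Markov: P[X ≥ 22] ≤ μ/a = (29/7)/22 = 29/154.
Numerically: ≈ 0.18831.
(Since a = 22 > μ = 4.14286, the bound 29/154 is < 1 and informative.)

P[X ≥ 22] ≤ 29/154 ≈ 0.18831.


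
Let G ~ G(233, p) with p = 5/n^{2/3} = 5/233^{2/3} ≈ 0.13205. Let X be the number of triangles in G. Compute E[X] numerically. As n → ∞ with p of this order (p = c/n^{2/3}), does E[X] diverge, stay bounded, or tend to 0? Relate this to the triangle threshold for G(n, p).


Number of potential triangles: C(233, 3) = 2081156.
Each occurs with probability p³ ≈ (0.13205)³ ≈ 2.3024922e-03.
By linearity: E[X] = C(233, 3)·p³ ≈ 2081156 · 2.3024922e-03 ≈ 4791.84549.
Since α = 2/3 < 1, p = c/n^{2/3} ≫ 1/n is above the triangle threshold p ~ 1/n. Asymptotically E[X] ~ (c³/6)·n^{3(1−α)} = (5³/6)·n^{1} → ∞; triangles are abundant w.h.p.

E[X] ≈ 4791.84549; in regime p = Θ(1/n^{2/3}) E[X] diverges (above the triangle threshold p ~ 1/n).


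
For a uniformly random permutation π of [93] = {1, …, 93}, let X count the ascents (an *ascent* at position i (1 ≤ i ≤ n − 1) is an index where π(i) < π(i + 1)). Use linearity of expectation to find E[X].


Write X = Σ X_I over i = 1, …, 92, with X_I the indicator of one ascent.
There are 92 indicators.
For each fixed i, the pair (π(i), π(i+1)) is a uniformly random ordered pair of distinct values from {1, …, 93}; by symmetry P[π(i) < π(i+1)] = 1/2.
By linearity: E[X] = 92 · (1/2) = (93 − 1) · (1/2) = 46 ≈ 46.00000.

E[X] = 46 = 46.00000.


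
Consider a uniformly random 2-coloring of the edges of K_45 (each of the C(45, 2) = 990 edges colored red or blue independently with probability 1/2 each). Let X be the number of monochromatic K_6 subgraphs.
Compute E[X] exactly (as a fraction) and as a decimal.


Let X = Σ_S X_S over the C(45, 6) = 8145060 subsets S of size 6, where X_S = 1 if the K_6 on S is monochromatic.
For a fixed S, the K_6 on S has C(6, 2) = 15 edges. P[all 15 edges red] = (1/2)^15, and likewise for blue, so P[monochromatic] = 2·(1/2)^15 = 2^{1 − 15} = 1/16384.
Summing: E[X] = C(45, 6) · 2^{1 − 15} = 8145060 · 1/16384 = 2036265/4096.
Numerically: E[X] ≈ 497.135010.

E[X] = C(45,6)·2^(1−C(6,2)) = 2036265/4096 ≈ 497.135010.


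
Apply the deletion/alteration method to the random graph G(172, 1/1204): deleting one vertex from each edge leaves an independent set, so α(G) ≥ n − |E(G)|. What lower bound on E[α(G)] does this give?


E[|E(G)|] = C(172, 2)·p = 14706 · (1/1204) = 171/14.
E[α(G)] ≥ n − E[|E(G)|] = 172 − 171/14 = 2237/14.
Numerically: ≈ 159.786.
(This is only a lower bound; the true E[α(G)] may be larger.)

E[α(G)] ≥ 2237/14 ≈ 159.786.


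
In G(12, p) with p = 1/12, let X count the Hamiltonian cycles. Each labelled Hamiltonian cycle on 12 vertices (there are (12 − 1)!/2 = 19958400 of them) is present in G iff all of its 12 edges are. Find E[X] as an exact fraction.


K_12 has (12 − 1)!/2 = 19958400 labelled Hamiltonian cycles.
For each such Hamiltonian cycle H, let X_H = 1 if all 12 edges of H are present in G. Then P[X_H = 1] = p^{12} = (1/12)^{12} = 1/8916100448256.
By linearity of expectation: E[X] = Σ_H E[X_H] = 19958400 · p^{12} = 19958400 · 1/8916100448256 = 1925/859963392.
Numerically: E[X] ≈ 2.2385e-06.

E[X] = 19958400 · (1/12)^{12} = 1925/859963392 ≈ 2.2385e-06.


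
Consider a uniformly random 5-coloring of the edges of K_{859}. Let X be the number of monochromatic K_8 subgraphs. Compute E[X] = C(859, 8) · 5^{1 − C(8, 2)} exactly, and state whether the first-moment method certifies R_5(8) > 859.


E[X] = C(859, 8) · 5^{1 − 28} = 7115855595170747139 · 5^{−27} = 7115855595170747139/7450580596923828125.
As a reduced fraction: E[X] = 7115855595170747139/7450580596923828125 ≈ 0.95507.
Is E[X] < 1? YES.
Since E[X] < 1, there exists a 5-coloring of K_{859} with no monochromatic K_8; hence R_5(8) > 859.

E[X] = 7115855595170747139/7450580596923828125 ≈ 0.95507; E[X] < 1, so R_5(8) > 859.


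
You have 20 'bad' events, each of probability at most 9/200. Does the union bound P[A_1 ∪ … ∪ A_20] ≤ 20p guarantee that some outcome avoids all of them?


Union bound: P[∪_{i=1}^{20} A_i] ≤ Σ_i P[A_i] ≤ 20·p = 20·(9/200) = 9/10.
Numerically: 9/10 ≈ 0.9000.
Is 9/10 < 1? YES.
Since P[∪ A_i] ≤ 9/10 < 1, the complement has P[∩ A_i^c] ≥ 1 − 9/10 = 1/10 > 0, so some outcome avoids every A_i.

20·p = 9/10 ≈ 0.9000; existence CERTIFIED by the union bound.


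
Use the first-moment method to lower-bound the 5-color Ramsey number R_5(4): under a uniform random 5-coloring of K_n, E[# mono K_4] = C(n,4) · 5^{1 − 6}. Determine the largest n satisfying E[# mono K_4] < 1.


We need C(n, 4) · 5^{1 − 6} < 1, i.e. C(n, 4) < 5^{6 − 1} = 3125.
Check values of n near the boundary:
  n = 17: C(17, 4) = 2380; 2380 < 3125? YES
  n = 18: C(18, 4) = 3060; 3060 < 3125? YES
  n = 19: C(19, 4) = 3876; 3876 < 3125? NO
  n = 20: C(20, 4) = 4845; 4845 < 3125? NO
  n = 21: C(21, 4) = 5985; 5985 < 3125? NO
The largest n with C(n, 4) < 3125 is n = 18 (where E[X] = 612/625 ≈ 0.979). Hence R_5(4) > 18, i.e. R_5(4) ≥ 19.

Largest n = 18; hence R_5(4) > 18.


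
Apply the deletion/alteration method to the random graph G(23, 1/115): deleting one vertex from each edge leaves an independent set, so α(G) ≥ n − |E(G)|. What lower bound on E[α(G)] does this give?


E[|E(G)|] = C(23, 2)·p = 253 · (1/115) = 11/5.
E[α(G)] ≥ n − E[|E(G)|] = 23 − 11/5 = 104/5.
Numerically: ≈ 20.800.
(This is only a lower bound; the true E[α(G)] may be larger.)

E[α(G)] ≥ 104/5 ≈ 20.800.


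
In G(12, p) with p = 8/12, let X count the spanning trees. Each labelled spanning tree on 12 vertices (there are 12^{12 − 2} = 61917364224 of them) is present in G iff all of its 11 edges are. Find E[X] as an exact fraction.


K_12 has 12^{12 − 2} = 61917364224 labelled spanning trees.
For each such spanning tree H, let X_H = 1 if all 11 edges of H are present in G. Then P[X_H = 1] = p^{11} = (2/3)^{11} = 2048/177147.
By linearity: E[X] = Σ_H E[X_H] = 61917364224 · p^{11} = 61917364224 · 2048/177147 = 2147483648/3.
Numerically: E[X] ≈ 7.15828e+08.

E[X] = 61917364224 · (2/3)^{11} = 2147483648/3 ≈ 7.15828e+08.


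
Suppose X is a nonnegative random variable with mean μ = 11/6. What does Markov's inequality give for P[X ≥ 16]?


μ = E[X] = 11/6, a = 16.
Markov: P[X ≥ 16] ≤ μ/a = (11/6)/16 = 11/96.
Numerically: ≈ 0.11458.
(Since a = 16 > μ = 1.83333, the bound 11/96 is < 1 and informative.)

P[X ≥ 16] ≤ 11/96 ≈ 0.11458.


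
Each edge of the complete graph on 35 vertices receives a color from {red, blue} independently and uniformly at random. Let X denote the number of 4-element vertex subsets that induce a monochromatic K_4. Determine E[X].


Let X = Σ_S X_S over the C(35, 4) = 52360 subsets S of size 4, where X_S = 1 if the K_4 on S is monochromatic.
For a fixed S, the K_4 on S has C(4, 2) = 6 edges. P[all 6 edges red] = (1/2)^6, and likewise for blue, so P[monochromatic] = 2·(1/2)^6 = 2^{1 − 6} = 1/32.
By linearity of expectation: E[X] = C(35, 4) · 2^{1 − 6} = 52360 · 1/32 = 6545/4.
Numerically: E[X] ≈ 1636.25000.

E[X] = C(35,4)·2^(1−C(4,2)) = 6545/4 ≈ 1636.25000.


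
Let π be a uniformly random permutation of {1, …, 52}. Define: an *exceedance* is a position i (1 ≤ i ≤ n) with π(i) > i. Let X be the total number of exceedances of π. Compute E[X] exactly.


Write X = Σ_{i=1}^{52} X_i, where X_i = 1_{π(i) > i}.
For each fixed i, π(i) is uniform over {1, …, 52} (marginal of a uniform permutation), so P[π(i) > i] = (n − i)/n. Summing: Σ_{i=1}^{52} (n − i)/n = (0 + 1 + … + 51)/52 = 52(52 − 1)/(2·52) = (52 − 1)/2.
Hence E[X] = Σ_{i=1}^{52} (52 − i)/52 = 51/2 ≈ 25.50000.

E[X] = 51/2 = 25.50000.


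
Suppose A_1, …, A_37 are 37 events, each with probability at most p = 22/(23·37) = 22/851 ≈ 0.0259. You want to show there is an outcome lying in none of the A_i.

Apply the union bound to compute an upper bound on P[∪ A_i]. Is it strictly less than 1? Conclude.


Union bound: P[∪_{i=1}^{37} A_i] ≤ Σ_i P[A_i] ≤ 37·p = 37·(22/851) = 22/23.
Numerically: 22/23 ≈ 0.9565.
Is 22/23 < 1? YES.
Since P[∪ A_i] ≤ 22/23 < 1, the complement has P[∩ A_i^c] ≥ 1 − 22/23 = 1/23 > 0, so some outcome avoids every A_i.

37·p = 22/23 ≈ 0.9565; existence CERTIFIED by the union bound.


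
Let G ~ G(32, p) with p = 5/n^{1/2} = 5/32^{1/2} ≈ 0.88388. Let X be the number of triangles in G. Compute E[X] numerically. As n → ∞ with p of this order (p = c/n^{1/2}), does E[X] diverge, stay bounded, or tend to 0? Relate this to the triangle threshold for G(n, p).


Number of potential triangles: C(32, 3) = 4960.
Each occurs with probability p³ ≈ (0.88388)³ ≈ 6.9053397e-01.
By linearity: E[X] = C(32, 3)·p³ ≈ 4960 · 6.9053397e-01 ≈ 3425.04847.
Since α = 1/2 < 1, p = c/n^{1/2} ≫ 1/n is above the triangle threshold p ~ 1/n. Asymptotically E[X] ~ (c³/6)·n^{3(1−α)} = (5³/6)·n^{1.5} → ∞; triangles are abundant w.h.p.

E[X] ≈ 3425.04847; in regime p = Θ(1/n^{1/2}) E[X] diverges (above the triangle threshold p ~ 1/n).


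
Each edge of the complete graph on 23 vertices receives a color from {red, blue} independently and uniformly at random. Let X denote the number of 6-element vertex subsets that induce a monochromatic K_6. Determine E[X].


Let X = Σ_S X_S over the C(23, 6) = 100947 subsets S of size 6, where X_S = 1 if the K_6 on S is monochromatic.
For a fixed S, the K_6 on S has C(6, 2) = 15 edges. P[all 15 edges red] = (1/2)^15, and likewise for blue, so P[monochromatic] = 2·(1/2)^15 = 2^{1 − 15} = 1/16384.
By linearity: E[X] = C(23, 6) · 2^{1 − 15} = 100947 · 1/16384 = 100947/16384.
Numerically: E[X] ≈ 6.1613.

E[X] = C(23,6)·2^(1−C(6,2)) = 100947/16384 ≈ 6.1613.


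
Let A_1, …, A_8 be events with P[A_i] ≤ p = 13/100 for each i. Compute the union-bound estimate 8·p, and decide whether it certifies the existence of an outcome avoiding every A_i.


Union bound: P[∪_{i=1}^{8} A_i] ≤ Σ_i P[A_i] ≤ 8·p = 8·(13/100) = 26/25.
Numerically: 26/25 ≈ 1.04000.
Is 26/25 < 1? NO.
Since the bound 26/25 is ≥ 1, the union bound is uninformative here; it does NOT by itself certify existence.

8·p = 26/25 ≈ 1.04000; existence NOT certified by the union bound.


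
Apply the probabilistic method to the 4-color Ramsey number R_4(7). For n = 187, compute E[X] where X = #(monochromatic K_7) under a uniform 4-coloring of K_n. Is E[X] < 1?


E[X] = C(187, 7) · 4^{1 − 21} = 1416167483302 · 4^{−20} = 1416167483302/1099511627776.
As a reduced fraction: E[X] = 708083741651/549755813888 ≈ 1.2879968.
Is E[X] < 1? NO.
Since E[X] ≥ 1, the first-moment bound is inconclusive at n = 187; it does NOT by itself certify R_4(7) > 187.

E[X] = 708083741651/549755813888 ≈ 1.2879968; E[X] ≥ 1; first-moment method inconclusive here.


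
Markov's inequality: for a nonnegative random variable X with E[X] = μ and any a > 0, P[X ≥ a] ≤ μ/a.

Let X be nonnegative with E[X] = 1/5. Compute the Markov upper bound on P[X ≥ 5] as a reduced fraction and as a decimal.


μ = E[X] = 1/5, a = 5.
Markov: P[X ≥ 5] ≤ μ/a = (1/5)/5 = 1/25.
Numerically: ≈ 0.040000.
(Since a = 5 > μ = 0.200000, the bound 1/25 is < 1 and informative.)

P[X ≥ 5] ≤ 1/25 ≈ 0.040000.


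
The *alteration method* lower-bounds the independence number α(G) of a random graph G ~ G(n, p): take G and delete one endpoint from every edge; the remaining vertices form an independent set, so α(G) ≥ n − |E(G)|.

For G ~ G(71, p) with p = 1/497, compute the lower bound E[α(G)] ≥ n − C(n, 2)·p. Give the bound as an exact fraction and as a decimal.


E[|E(G)|] = C(71, 2)·p = 2485 · (1/497) = 5.
E[α(G)] ≥ n − E[|E(G)|] = 71 − 5 = 66.
Numerically: ≈ 66.000.
(This is only a lower bound; the true E[α(G)] may be larger.)

E[α(G)] ≥ 66 ≈ 66.000.


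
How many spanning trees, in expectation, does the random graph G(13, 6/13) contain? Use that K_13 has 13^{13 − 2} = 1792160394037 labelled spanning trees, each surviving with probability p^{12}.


K_13 has 13^{13 − 2} = 1792160394037 labelled spanning trees.
For each such spanning tree H, let X_H = 1 if all 12 edges of H are present in G. Then P[X_H = 1] = p^{12} = (6/13)^{12} = 2176782336/23298085122481.
By linearity: E[X] = Σ_H E[X_H] = 1792160394037 · p^{12} = 1792160394037 · 2176782336/23298085122481 = 2176782336/13.
Numerically: E[X] ≈ 1.67e+08.

E[X] = 1792160394037 · (6/13)^{12} = 2176782336/13 ≈ 1.67e+08.


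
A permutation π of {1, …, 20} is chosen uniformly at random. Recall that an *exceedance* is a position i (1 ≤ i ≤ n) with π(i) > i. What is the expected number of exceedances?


Write X = Σ_{i=1}^{20} X_i, where X_i = 1_{π(i) > i}.
For each fixed i, π(i) is uniform over {1, …, 20} (marginal of a uniform permutation), so P[π(i) > i] = (n − i)/n. Summing: Σ_{i=1}^{20} (n − i)/n = (0 + 1 + … + 19)/20 = 20(20 − 1)/(2·20) = (20 − 1)/2.
Hence E[X] = Σ_{i=1}^{20} (20 − i)/20 = 19/2 ≈ 9.50000.

E[X] = 19/2 = 9.50000.


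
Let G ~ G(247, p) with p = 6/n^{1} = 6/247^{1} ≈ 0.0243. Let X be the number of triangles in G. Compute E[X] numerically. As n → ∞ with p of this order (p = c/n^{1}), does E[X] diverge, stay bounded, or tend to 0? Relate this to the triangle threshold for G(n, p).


Number of potential triangles: C(247, 3) = 2481115.
Each occurs with probability p³ ≈ (0.0243)³ ≈ 1.43339e-05.
By linearity: E[X] = C(247, 3)·p³ ≈ 2481115 · 1.43339e-05 ≈ 35.564.
Here α = 1, so p = 6/n is exactly at the triangle threshold p ~ 1/n. Asymptotically E[X] → c³/6 = 6³/6 = 36 ≈ 36.000, a bounded constant. In this regime the triangle count is asymptotically Poisson(c³/6).

E[X] ≈ 35.564; in regime p = Θ(1/n^{1}) E[X] stays bounded (at the triangle threshold p ~ 1/n).


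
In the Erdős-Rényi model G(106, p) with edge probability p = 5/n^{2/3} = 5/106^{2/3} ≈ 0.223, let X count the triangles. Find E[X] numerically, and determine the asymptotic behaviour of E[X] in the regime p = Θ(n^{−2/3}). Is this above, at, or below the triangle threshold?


Number of potential triangles: C(106, 3) = 192920.
Each occurs with probability p³ ≈ (0.223)³ ≈ 1.11250e-02.
By linearity: E[X] = C(106, 3)·p³ ≈ 192920 · 1.11250e-02 ≈ 2146.226.
Since α = 2/3 < 1, p = c/n^{2/3} ≫ 1/n is above the triangle threshold p ~ 1/n. Asymptotically E[X] ~ (c³/6)·n^{3(1−α)} = (5³/6)·n^{1} → ∞; triangles are abundant w.h.p.

E[X] ≈ 2146.226; in regime p = Θ(1/n^{2/3}) E[X] diverges (above the triangle threshold p ~ 1/n).


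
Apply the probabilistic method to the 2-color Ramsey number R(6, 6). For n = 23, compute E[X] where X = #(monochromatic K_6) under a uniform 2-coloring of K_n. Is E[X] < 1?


E[X] = C(23, 6) · 2^{1 − 15} = 100947 · 2^{−14} = 100947/16384.
As a reduced fraction: E[X] = 100947/16384 ≈ 6.161316.
Is E[X] < 1? NO.
Since E[X] ≥ 1, the first-moment bound is inconclusive at n = 23; it does NOT by itself certify R(6, 6) > 23.

E[X] = 100947/16384 ≈ 6.161316; E[X] ≥ 1; first-moment method inconclusive here.


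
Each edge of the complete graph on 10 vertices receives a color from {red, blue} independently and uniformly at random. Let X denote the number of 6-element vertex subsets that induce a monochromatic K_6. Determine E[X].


Let X = Σ_S X_S over the C(10, 6) = 210 subsets S of size 6, where X_S = 1 if the K_6 on S is monochromatic.
For a fixed S, the K_6 on S has C(6, 2) = 15 edges. P[all 15 edges red] = (1/2)^15, and likewise for blue, so P[monochromatic] = 2·(1/2)^15 = 2^{1 − 15} = 1/16384.
Summing: E[X] = C(10, 6) · 2^{1 − 15} = 210 · 1/16384 = 105/8192.
Numerically: E[X] ≈ 0.013.

E[X] = C(10,6)·2^(1−C(6,2)) = 105/8192 ≈ 0.013.


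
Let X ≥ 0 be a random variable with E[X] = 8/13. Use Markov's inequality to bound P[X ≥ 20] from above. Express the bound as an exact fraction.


μ = E[X] = 8/13, a = 20.
Markov: P[X ≥ 20] ≤ μ/a = (8/13)/20 = 2/65.
Numerically: ≈ 0.0308.
(Since a = 20 > μ = 0.6154, the bound 2/65 is < 1 and informative.)

P[X ≥ 20] ≤ 2/65 ≈ 0.0308.


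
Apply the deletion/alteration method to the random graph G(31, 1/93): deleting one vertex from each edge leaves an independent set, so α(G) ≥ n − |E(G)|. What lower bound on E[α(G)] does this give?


E[|E(G)|] = C(31, 2)·p = 465 · (1/93) = 5.
E[α(G)] ≥ n − E[|E(G)|] = 31 − 5 = 26.
Numerically: ≈ 26.00000.
(This is only a lower bound; the true E[α(G)] may be larger.)

E[α(G)] ≥ 26 ≈ 26.00000.


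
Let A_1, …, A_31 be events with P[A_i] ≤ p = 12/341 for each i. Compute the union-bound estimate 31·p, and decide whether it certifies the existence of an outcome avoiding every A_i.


Union bound: P[∪_{i=1}^{31} A_i] ≤ Σ_i P[A_i] ≤ 31·p = 31·(12/341) = 12/11.
Numerically: 12/11 ≈ 1.0909.
Is 12/11 < 1? NO.
Since the bound 12/11 is ≥ 1, the union bound is uninformative here; it does NOT by itself certify existence.

31·p = 12/11 ≈ 1.0909; existence NOT certified by the union bound.


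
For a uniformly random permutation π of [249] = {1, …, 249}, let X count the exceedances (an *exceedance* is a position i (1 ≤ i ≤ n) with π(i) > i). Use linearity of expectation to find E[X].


Write X = Σ_{i=1}^{249} X_i, where X_i = 1_{π(i) > i}.
For each fixed i, π(i) is uniform over {1, …, 249} (marginal of a uniform permutation), so P[π(i) > i] = (n − i)/n. Summing: Σ_{i=1}^{249} (n − i)/n = (0 + 1 + … + 248)/249 = 249(249 − 1)/(2·249) = (249 − 1)/2.
Hence E[X] = Σ_{i=1}^{249} (249 − i)/249 = 124 ≈ 124.000000.

E[X] = 124 = 124.000000.


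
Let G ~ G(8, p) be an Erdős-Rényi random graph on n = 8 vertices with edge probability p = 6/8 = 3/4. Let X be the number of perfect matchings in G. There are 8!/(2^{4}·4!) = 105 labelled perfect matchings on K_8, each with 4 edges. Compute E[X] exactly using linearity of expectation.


K_8 has 8!/(2^{4}·4!) = 105 labelled perfect matchings.
For each such perfect matching H, let X_H = 1 if all 4 edges of H are present in G. Then P[X_H = 1] = p^{4} = (3/4)^{4} = 81/256.
By linearity: E[X] = Σ_H E[X_H] = 105 · p^{4} = 105 · 81/256 = 8505/256.
Numerically: E[X] ≈ 33.2.

E[X] = 105 · (3/4)^{4} = 8505/256 ≈ 33.2.


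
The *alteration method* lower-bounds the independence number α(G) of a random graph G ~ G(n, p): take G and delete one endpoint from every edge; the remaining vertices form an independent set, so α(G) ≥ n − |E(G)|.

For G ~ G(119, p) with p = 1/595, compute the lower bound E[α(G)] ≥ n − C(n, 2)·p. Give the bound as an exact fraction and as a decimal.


E[|E(G)|] = C(119, 2)·p = 7021 · (1/595) = 59/5.
E[α(G)] ≥ n − E[|E(G)|] = 119 − 59/5 = 536/5.
Numerically: ≈ 107.20000.
(This is only a lower bound; the true E[α(G)] may be larger.)

E[α(G)] ≥ 536/5 ≈ 107.20000.


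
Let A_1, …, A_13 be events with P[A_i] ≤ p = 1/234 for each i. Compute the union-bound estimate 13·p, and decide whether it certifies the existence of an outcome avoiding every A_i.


Union bound: P[∪_{i=1}^{13} A_i] ≤ Σ_i P[A_i] ≤ 13·p = 13·(1/234) = 1/18.
Numerically: 1/18 ≈ 0.0555556.
Is 1/18 < 1? YES.
Since P[∪ A_i] ≤ 1/18 < 1, the complement has P[∩ A_i^c] ≥ 1 − 1/18 = 17/18 > 0, so some outcome avoids every A_i.

13·p = 1/18 ≈ 0.0555556; existence CERTIFIED by the union bound.


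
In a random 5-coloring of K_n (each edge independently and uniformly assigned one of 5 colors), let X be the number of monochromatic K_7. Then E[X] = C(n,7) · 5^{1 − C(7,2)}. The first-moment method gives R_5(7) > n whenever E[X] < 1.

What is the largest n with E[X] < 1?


We need C(n, 7) · 5^{1 − 21} < 1, i.e. C(n, 7) < 5^{21 − 1} = 95367431640625.
Check values of n near the boundary:
  n = 334: C(334, 7) = 86359460961576; 86359460961576 < 95367431640625? YES
  n = 335: C(335, 7) = 88202498238195; 88202498238195 < 95367431640625? YES
  n = 336: C(336, 7) = 90079147136880; 90079147136880 < 95367431640625? YES
  n = 337: C(337, 7) = 91989916924632; 91989916924632 < 95367431640625? YES
  n = 338: C(338, 7) = 93935323022736; 93935323022736 < 95367431640625? YES
  n = 339: C(339, 7) = 95915887062372; 95915887062372 < 95367431640625? NO
  n = 340: C(340, 7) = 97932136940560; 97932136940560 < 95367431640625? NO
  n = 341: C(341, 7) = 99984606876440; 99984606876440 < 95367431640625? NO
The largest n with C(n, 7) < 95367431640625 is n = 338 (where E[X] = 93935323022736/95367431640625 ≈ 0.9849833). Hence R_5(7) > 338, i.e. R_5(7) ≥ 339.

Largest n = 338; hence R_5(7) > 338.


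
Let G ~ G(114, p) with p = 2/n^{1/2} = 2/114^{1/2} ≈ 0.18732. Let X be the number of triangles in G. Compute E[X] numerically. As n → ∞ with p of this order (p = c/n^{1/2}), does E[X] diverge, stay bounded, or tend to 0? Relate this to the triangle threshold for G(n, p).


Number of potential triangles: C(114, 3) = 240464.
Each occurs with probability p³ ≈ (0.18732)³ ≈ 6.5725320e-03.
By linearity: E[X] = C(114, 3)·p³ ≈ 240464 · 6.5725320e-03 ≈ 1580.45734.
Since α = 1/2 < 1, p = c/n^{1/2} ≫ 1/n is above the triangle threshold p ~ 1/n. Asymptotically E[X] ~ (c³/6)·n^{3(1−α)} = (2³/6)·n^{1.5} → ∞; triangles are abundant w.h.p.

E[X] ≈ 1580.45734; in regime p = Θ(1/n^{1/2}) E[X] diverges (above the triangle threshold p ~ 1/n).
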